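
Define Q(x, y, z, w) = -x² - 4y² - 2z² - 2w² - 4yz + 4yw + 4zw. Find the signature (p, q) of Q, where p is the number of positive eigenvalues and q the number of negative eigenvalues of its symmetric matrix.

(0, 3)

The associated matrix is A = [[-1, 0, 0, 0], [0, -4, -2, 2], [0, -2, -2, 2], [0, 2, 2, -2]].
Applying the same elementary operations to the rows and columns of A produces a congruent diagonal matrix with entries -1, -4, -1, 0.
That gives 3 negative, 1 zero pivots.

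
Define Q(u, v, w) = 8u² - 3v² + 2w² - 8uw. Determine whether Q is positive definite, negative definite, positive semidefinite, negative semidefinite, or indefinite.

The associated matrix is A = [[8, 0, -4], [0, -3, 0], [-4, 0, 2]].
Applying the same elementary operations to the rows and columns of A produces a congruent diagonal matrix with entries 8, -3, 0.
So there are 1 positive, 1 negative, 1 zero pivots.
Hence Q is indefinite.

indefinite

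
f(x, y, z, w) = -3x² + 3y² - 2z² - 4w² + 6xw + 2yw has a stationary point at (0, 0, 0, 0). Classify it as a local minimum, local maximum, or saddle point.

saddle point

The Hessian at the origin is H = [[-6, 0, 0, 6], [0, 6, 0, 2], [0, 0, -4, 0], [6, 2, 0, -8]].
Applying the same elementary operations to the rows and columns of H produces a congruent diagonal matrix with entries -6, 6, -4, -8/3.
Counting signs: 1 positive, 3 negative.
H is indefinite, so the origin is a saddle point.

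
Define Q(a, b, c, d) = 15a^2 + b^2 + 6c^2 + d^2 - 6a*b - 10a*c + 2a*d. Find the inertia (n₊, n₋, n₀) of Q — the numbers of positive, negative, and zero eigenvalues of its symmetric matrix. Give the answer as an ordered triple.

(4, 0, 0)

Write A = [[15, -3, -5, 1], [-3, 1, 0, 0], [-5, 0, 6, 0], [1, 0, 0, 1]].
An LDLᵀ factorisation of A has diagonal entries 15, 2/5, 11/6, 5/11.
That gives 4 positive pivots.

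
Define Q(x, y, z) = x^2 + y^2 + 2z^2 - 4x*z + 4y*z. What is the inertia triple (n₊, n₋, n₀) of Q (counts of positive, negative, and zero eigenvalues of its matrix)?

The symmetric matrix is A = [[1, 0, -2], [0, 1, 2], [-2, 2, 2]].
Congruent diagonalization of A (simultaneous row and column reduction) yields pivots 1, 1, -6.
That gives 2 positive, 1 negative pivots.

(2, 1, 0)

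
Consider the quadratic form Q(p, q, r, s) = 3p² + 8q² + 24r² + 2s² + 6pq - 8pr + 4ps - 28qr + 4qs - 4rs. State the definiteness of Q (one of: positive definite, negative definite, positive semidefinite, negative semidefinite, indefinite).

Write A = [[3, 3, -4, 2], [3, 8, -14, 2], [-4, -14, 24, -2], [2, 2, -2, 2]].
Applying the same elementary operations to the rows and columns of A produces a congruent diagonal matrix with entries 3, 5, -4/3, 1.
Counting signs: 3 positive, 1 negative.
Hence Q is indefinite.

indefinite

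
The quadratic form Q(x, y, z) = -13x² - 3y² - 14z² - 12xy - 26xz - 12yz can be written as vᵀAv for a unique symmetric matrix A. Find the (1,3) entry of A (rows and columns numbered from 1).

-13

The coefficient of x·z in Q is -26. For a symmetric A this equals A[1,3] + A[3,1] = 2·A[1,3].
So A[1,3] = -26/2 = -13.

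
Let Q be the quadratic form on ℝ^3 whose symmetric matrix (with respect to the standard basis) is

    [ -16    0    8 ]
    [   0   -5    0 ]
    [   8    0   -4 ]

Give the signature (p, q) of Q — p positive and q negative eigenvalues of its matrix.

Applying the same elementary operations to the rows and columns of A produces a congruent diagonal matrix with entries -16, -5, 0.
Counting signs: 2 negative, 1 zero.

(0, 2)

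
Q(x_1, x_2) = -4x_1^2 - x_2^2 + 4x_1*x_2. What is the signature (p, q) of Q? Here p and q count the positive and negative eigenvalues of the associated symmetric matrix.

The associated matrix is A = [[-4, 2], [2, -1]].
Congruent diagonalization of A (simultaneous row and column reduction) yields pivots -4, 0.
That gives 1 negative, 1 zero pivots.

(0, 1)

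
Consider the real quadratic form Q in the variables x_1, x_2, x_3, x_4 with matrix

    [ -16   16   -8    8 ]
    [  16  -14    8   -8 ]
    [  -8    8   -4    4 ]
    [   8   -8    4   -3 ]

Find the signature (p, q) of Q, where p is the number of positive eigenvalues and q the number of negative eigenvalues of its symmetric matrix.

(2, 1)

Row-reducing A symmetrically gives the diagonal entries -16, 2, 0, 1.
Counting signs: 2 positive, 1 negative, 1 zero.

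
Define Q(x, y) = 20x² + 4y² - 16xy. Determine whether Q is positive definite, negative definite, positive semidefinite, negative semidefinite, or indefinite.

The symmetric matrix of Q is A = [[20, -8], [-8, 4]].
Leading principal minors: Δ_1 = 20, Δ_2 = 16.
All leading principal minors are positive, so by Sylvester's criterion Q is positive definite.

positive definite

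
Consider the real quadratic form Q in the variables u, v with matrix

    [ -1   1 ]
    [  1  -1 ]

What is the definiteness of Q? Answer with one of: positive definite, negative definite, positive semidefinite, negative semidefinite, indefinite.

Symmetric row and column elimination reduces A to a congruent diagonal form with pivots -1, 0.
Counting signs: 1 negative, 1 zero.
Hence Q is negative semidefinite.

negative semidefinite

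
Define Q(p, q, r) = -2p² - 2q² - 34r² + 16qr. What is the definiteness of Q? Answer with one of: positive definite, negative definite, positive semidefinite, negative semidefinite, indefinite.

negative definite

The symmetric matrix is A = [[-2, 0, 0], [0, -2, 8], [0, 8, -34]].
Applying the same elementary operations to the rows and columns of A produces a congruent diagonal matrix with entries -2, -2, -2.
So there are 3 negative pivots.
Hence Q is negative definite.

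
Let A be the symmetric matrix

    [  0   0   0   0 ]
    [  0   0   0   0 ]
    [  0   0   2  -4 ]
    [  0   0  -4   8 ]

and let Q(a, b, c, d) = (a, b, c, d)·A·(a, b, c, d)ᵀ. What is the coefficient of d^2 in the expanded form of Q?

The coefficient of d^2 is the diagonal entry A[4,4] = 8.

8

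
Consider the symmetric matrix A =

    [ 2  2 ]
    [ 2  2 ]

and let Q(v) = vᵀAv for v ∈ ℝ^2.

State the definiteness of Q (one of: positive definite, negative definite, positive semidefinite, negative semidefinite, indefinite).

Symmetric row and column elimination reduces A to a congruent diagonal form with pivots 2, 0.
That gives 1 positive, 1 zero pivots.
Hence Q is positive semidefinite.

positive semidefinite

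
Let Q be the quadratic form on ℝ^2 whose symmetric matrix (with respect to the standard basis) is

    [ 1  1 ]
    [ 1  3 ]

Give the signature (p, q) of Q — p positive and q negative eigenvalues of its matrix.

Congruent diagonalization of A (simultaneous row and column reduction) yields pivots 1, 2.
So there are 2 positive pivots.

(2, 0)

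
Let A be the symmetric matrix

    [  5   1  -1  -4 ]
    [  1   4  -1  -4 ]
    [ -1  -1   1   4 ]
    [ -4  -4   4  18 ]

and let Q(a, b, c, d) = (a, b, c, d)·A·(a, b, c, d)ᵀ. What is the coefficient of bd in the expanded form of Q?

-8

The coefficient of bd is A[2,4] + A[4,2] = 2·(-4) = -8.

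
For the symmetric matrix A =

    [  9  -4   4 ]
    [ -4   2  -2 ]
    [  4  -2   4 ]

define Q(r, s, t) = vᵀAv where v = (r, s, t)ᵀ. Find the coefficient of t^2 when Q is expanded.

4

The coefficient of t^2 is the diagonal entry A[3,3] = 4.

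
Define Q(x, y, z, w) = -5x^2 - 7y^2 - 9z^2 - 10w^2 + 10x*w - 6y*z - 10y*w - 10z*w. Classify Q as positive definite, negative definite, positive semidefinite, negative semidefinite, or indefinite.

negative definite

The symmetric matrix of Q is A = [[-5, 0, 0, 5], [0, -7, -3, -5], [0, -3, -9, -5], [5, -5, -5, -10]].
Leading principal minors: Δ_1 = -5, Δ_2 = 35, Δ_3 = -270, Δ_4 = 100.
The signs alternate starting with Δ_1 < 0, so by Sylvester's criterion Q is negative definite.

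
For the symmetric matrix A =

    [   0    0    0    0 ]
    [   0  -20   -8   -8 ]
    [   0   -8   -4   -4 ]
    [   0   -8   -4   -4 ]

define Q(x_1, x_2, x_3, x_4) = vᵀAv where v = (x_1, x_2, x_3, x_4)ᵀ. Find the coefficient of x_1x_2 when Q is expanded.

0

The coefficient of x_1x_2 is A[1,2] + A[2,1] = 2·0 = 0.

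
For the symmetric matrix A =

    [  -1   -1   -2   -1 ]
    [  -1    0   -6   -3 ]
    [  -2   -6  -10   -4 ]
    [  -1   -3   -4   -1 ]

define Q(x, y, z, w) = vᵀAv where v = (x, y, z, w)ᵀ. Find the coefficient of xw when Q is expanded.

The coefficient of xw is A[1,4] + A[4,1] = 2·(-1) = -2.

-2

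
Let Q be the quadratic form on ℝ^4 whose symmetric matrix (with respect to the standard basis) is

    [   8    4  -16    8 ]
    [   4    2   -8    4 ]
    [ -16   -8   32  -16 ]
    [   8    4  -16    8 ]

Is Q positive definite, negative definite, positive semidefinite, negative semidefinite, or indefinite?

positive semidefinite

Applying the same elementary operations to the rows and columns of A produces a congruent diagonal matrix with entries 8, 0, 0, 0.
That gives 1 positive, 3 zero pivots.
Hence Q is positive semidefinite.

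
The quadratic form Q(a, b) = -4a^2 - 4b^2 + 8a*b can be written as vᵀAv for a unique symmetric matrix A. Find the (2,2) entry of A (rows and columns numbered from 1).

-4

The coefficient of b^2 in Q is -4, and that is exactly A[2,2].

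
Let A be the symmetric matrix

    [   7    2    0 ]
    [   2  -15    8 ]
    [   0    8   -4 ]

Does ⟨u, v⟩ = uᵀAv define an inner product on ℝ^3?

An LDLᵀ factorisation of A has diagonal entries 7, -109/7, 12/109.
Counting signs: 2 positive, 1 negative.
Hence Q is indefinite.
⟨·,·⟩ is an inner product exactly when A is positive definite.

no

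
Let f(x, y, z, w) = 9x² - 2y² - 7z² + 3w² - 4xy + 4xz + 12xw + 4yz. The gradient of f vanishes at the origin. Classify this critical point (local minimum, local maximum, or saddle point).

The Hessian at the origin is H = [[18, -4, 4, 12], [-4, -4, 4, 0], [4, 4, -14, 0], [12, 0, 0, 6]].
Row-reducing H symmetrically gives the diagonal entries 18, -44/9, -10, -6/11.
So there are 1 positive, 3 negative pivots.
H is indefinite, so the origin is a saddle point.

saddle point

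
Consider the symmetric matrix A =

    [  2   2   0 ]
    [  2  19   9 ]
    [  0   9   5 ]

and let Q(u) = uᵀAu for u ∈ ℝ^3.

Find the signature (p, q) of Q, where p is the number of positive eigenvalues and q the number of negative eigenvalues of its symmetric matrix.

(3, 0)

Applying the same elementary operations to the rows and columns of A produces a congruent diagonal matrix with entries 2, 17, 4/17.
That gives 3 positive pivots.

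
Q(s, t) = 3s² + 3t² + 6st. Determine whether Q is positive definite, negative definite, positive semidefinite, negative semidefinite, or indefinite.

positive semidefinite

The symmetric matrix of Q is [[3, 3], [3, 3]].
For the 2×2 matrix [[3, 3], [3, 3]]: det = 3·3 − (3)² = 0, trace = 6.
det = 0 so one eigenvalue is zero; the form is semidefinite with the sign of the trace.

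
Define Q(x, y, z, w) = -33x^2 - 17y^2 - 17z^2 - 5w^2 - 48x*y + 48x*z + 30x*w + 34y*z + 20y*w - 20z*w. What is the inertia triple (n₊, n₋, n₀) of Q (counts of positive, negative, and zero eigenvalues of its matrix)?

The associated matrix is A = [[-33, -24, 24, 15], [-24, -17, 17, 10], [24, 17, -17, -10], [15, 10, -10, -5]].
Applying the same elementary operations to the rows and columns of A produces a congruent diagonal matrix with entries -33, 5/11, 0, 0.
Counting signs: 1 positive, 1 negative, 2 zero.

(1, 1, 2)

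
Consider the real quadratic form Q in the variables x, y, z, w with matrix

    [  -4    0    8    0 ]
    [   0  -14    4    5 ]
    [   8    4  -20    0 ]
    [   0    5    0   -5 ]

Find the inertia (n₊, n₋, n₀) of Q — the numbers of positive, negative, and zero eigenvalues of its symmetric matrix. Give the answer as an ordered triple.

Congruent diagonalization of A (simultaneous row and column reduction) yields pivots -4, -14, -20/7, -5/2.
So there are 4 negative pivots.

(0, 4, 0)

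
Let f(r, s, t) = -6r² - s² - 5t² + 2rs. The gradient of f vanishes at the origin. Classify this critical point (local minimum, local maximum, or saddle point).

local maximum

The Hessian at the origin is H = [[-12, 2, 0], [2, -2, 0], [0, 0, -10]].
Congruent diagonalization of H (simultaneous row and column reduction) yields pivots -12, -5/3, -10.
Counting signs: 3 negative.
H is negative definite, so the origin is a strict local maximum.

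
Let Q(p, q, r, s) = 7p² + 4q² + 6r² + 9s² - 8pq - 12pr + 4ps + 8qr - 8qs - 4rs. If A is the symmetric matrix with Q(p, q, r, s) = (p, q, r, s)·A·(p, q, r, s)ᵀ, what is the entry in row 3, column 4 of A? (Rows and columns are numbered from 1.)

The coefficient of r·s in Q is -4. For a symmetric A this equals A[3,4] + A[4,3] = 2·A[3,4].
So A[3,4] = -4/2 = -2.

-2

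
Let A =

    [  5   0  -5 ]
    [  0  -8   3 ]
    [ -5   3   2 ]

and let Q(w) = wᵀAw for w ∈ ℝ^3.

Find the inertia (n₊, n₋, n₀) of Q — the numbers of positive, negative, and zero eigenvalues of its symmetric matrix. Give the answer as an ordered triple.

Applying the same elementary operations to the rows and columns of A produces a congruent diagonal matrix with entries 5, -8, -15/8.
Counting signs: 1 positive, 2 negative.

(1, 2, 0)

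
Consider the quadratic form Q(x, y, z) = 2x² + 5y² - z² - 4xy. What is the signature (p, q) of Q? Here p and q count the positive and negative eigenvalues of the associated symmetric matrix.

(2, 1)

The associated matrix is A = [[2, -2, 0], [-2, 5, 0], [0, 0, -1]].
An LDLᵀ factorisation of A has diagonal entries 2, 3, -1.
That gives 2 positive, 1 negative pivots.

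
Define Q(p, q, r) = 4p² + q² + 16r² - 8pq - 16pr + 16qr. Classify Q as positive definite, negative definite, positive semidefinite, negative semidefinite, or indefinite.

indefinite

The associated matrix is A = [[4, -4, -8], [-4, 1, 8], [-8, 8, 16]].
Symmetric row and column elimination reduces A to a congruent diagonal form with pivots 4, -3, 0.
That gives 1 positive, 1 negative, 1 zero pivots.
Hence Q is indefinite.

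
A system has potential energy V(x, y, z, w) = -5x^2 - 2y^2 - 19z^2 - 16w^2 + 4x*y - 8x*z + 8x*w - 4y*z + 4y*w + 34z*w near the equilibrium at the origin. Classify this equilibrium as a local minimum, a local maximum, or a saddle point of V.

local maximum

The Hessian at the origin is H = [[-10, 4, -8, 8], [4, -4, -4, 4], [-8, -4, -38, 34], [8, 4, 34, -32]].
An LDLᵀ factorisation of H has diagonal entries -10, -12/5, -10, -2/5.
So there are 4 negative pivots.
H is negative definite, so the origin is a strict local maximum.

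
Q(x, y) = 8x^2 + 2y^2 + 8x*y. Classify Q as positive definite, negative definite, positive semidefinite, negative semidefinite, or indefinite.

positive semidefinite

The symmetric matrix of Q is [[8, 4], [4, 2]].
For the 2×2 matrix [[8, 4], [4, 2]]: det = 8·2 − (4)² = 0, trace = 10.
det = 0 so one eigenvalue is zero; the form is semidefinite with the sign of the trace.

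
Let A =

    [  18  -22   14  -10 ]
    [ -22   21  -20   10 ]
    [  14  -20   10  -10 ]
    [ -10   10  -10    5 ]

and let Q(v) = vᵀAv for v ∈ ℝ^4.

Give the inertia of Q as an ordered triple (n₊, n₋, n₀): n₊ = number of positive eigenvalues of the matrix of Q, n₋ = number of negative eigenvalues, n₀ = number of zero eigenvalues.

Applying the same elementary operations to the rows and columns of A produces a congruent diagonal matrix with entries 18, -53/9, 28/53, -15/7.
Counting signs: 2 positive, 2 negative.

(2, 2, 0)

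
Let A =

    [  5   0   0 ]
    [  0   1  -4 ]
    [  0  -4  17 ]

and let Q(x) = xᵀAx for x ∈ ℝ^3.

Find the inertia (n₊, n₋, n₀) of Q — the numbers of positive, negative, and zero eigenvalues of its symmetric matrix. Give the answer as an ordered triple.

An LDLᵀ factorisation of A has diagonal entries 5, 1, 1.
Counting signs: 3 positive.

(3, 0, 0)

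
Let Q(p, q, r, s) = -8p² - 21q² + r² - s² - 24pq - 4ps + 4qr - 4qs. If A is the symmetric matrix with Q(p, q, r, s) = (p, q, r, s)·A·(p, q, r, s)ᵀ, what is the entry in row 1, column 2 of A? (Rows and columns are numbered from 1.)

-12

The coefficient of p·q in Q is -24. For a symmetric A this equals A[1,2] + A[2,1] = 2·A[1,2].
So A[1,2] = -24/2 = -12.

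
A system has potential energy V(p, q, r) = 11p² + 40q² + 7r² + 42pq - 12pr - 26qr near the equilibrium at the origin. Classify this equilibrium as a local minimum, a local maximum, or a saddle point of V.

The Hessian at the origin is H = [[22, 42, -12], [42, 80, -26], [-12, -26, 14]].
Applying the same elementary operations to the rows and columns of H produces a congruent diagonal matrix with entries 22, -2/11, 60.
Counting signs: 2 positive, 1 negative.
H is indefinite, so the origin is a saddle point.

saddle point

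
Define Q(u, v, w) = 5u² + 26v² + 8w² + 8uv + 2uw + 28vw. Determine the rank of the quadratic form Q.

The symmetric matrix is A = [[5, 4, 1], [4, 26, 14], [1, 14, 8]].
An LDLᵀ factorisation of A has diagonal entries 5, 114/5, 3/19.
That gives 3 positive pivots.
The rank is the number of nonzero pivots: 3.

3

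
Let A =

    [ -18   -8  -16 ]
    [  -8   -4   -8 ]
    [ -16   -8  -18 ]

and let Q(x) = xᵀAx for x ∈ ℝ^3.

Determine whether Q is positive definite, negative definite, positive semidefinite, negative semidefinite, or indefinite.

Row-reducing A symmetrically gives the diagonal entries -18, -4/9, -2.
So there are 3 negative pivots.
Hence Q is negative definite.

negative definite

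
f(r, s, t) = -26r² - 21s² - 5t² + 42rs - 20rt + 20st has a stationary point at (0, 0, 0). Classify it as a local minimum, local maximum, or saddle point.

local maximum

The Hessian at the origin is H = [[-52, 42, -20], [42, -42, 20], [-20, 20, -10]].
Applying the same elementary operations to the rows and columns of H produces a congruent diagonal matrix with entries -52, -105/13, -10/21.
So there are 3 negative pivots.
H is negative definite, so the origin is a strict local maximum.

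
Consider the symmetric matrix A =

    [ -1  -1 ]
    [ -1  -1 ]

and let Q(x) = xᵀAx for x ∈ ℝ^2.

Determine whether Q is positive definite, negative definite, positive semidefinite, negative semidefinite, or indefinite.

negative semidefinite

Applying the same elementary operations to the rows and columns of A produces a congruent diagonal matrix with entries -1, 0.
That gives 1 negative, 1 zero pivots.
Hence Q is negative semidefinite.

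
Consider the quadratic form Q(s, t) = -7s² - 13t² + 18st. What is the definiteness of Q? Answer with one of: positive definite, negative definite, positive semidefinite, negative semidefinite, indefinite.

The symmetric matrix of Q is A = [[-7, 9], [9, -13]].
Leading principal minors: Δ_1 = -7, Δ_2 = 10.
The signs alternate starting with Δ_1 < 0, so by Sylvester's criterion Q is negative definite.

negative definite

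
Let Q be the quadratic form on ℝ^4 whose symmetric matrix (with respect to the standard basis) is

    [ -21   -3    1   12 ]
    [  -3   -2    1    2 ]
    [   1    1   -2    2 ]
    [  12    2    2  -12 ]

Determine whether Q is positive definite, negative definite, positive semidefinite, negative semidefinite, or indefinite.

Congruent diagonalization of A (simultaneous row and column reduction) yields pivots -21, -11/7, -49/33, -4/49.
That gives 4 negative pivots.
Hence Q is negative definite.

negative definite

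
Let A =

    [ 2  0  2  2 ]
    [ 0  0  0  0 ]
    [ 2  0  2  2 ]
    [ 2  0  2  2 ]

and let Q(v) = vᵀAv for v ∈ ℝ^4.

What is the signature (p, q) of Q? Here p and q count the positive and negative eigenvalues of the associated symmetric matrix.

Congruent diagonalization of A (simultaneous row and column reduction) yields pivots 2, 0, 0, 0.
That gives 1 positive, 3 zero pivots.

(1, 0)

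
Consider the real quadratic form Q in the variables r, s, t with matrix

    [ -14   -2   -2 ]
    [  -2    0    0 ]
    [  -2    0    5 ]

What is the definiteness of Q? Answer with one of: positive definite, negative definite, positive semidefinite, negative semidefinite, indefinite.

indefinite

Congruent diagonalization of A (simultaneous row and column reduction) yields pivots -14, 2/7, 5.
So there are 2 positive, 1 negative pivots.
Hence Q is indefinite.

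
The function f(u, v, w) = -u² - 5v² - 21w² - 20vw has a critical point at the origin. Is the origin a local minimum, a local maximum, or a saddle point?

local maximum

The Hessian at the origin is H = [[-2, 0, 0], [0, -10, -20], [0, -20, -42]].
Congruent diagonalization of H (simultaneous row and column reduction) yields pivots -2, -10, -2.
Counting signs: 3 negative.
H is negative definite, so the origin is a strict local maximum.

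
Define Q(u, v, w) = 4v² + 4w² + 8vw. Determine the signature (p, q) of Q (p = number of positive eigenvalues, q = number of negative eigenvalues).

(1, 0)

The associated matrix is A = [[0, 0, 0], [0, 4, 4], [0, 4, 4]].
Symmetric row and column elimination reduces A to a congruent diagonal form with pivots 0, 4, 0.
Counting signs: 1 positive, 2 zero.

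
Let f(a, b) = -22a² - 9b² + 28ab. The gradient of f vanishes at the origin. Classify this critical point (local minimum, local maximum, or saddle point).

local maximum

The Hessian at the origin is H = [[-44, 28], [28, -18]].
det H = -44·-18 − (28)² = 8 > 0 and H[1,1] = -44 < 0, so H is negative definite.
Therefore the origin is a local maximum.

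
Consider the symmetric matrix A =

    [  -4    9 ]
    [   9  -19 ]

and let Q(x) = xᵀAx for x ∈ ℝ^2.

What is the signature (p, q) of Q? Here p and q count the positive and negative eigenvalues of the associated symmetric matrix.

Applying the same elementary operations to the rows and columns of A produces a congruent diagonal matrix with entries -4, 5/4.
Counting signs: 1 positive, 1 negative.

(1, 1)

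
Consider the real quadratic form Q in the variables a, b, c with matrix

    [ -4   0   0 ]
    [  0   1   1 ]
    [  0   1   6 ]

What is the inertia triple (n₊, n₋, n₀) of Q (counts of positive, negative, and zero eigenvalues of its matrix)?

Row-reducing A symmetrically gives the diagonal entries -4, 1, 5.
That gives 2 positive, 1 negative pivots.

(2, 1, 0)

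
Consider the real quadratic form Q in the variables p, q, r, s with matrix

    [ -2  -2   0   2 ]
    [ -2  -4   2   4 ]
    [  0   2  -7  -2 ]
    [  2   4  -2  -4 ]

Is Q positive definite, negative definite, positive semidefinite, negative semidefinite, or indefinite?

Row-reducing A symmetrically gives the diagonal entries -2, -2, -5, 0.
That gives 3 negative, 1 zero pivots.
Hence Q is negative semidefinite.

negative semidefinite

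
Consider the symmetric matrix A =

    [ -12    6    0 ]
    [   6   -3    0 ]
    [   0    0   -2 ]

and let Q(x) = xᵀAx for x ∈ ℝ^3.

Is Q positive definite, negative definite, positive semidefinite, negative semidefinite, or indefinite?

Row-reducing A symmetrically gives the diagonal entries -12, 0, -2.
Counting signs: 2 negative, 1 zero.
Hence Q is negative semidefinite.

negative semidefinite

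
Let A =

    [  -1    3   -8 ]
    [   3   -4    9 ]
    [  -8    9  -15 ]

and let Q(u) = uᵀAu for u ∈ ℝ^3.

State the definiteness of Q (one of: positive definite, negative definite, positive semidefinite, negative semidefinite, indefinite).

indefinite

Congruent diagonalization of A (simultaneous row and column reduction) yields pivots -1, 5, 4.
So there are 2 positive, 1 negative pivots.
Hence Q is indefinite.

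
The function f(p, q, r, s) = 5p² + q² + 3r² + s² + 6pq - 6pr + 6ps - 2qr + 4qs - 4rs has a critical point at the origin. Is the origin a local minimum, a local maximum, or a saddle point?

The Hessian at the origin is H = [[10, 6, -6, 6], [6, 2, -2, 4], [-6, -2, 6, -4], [6, 4, -4, 2]].
Applying the same elementary operations to the rows and columns of H produces a congruent diagonal matrix with entries 10, -8/5, 4, -3/2.
So there are 2 positive, 2 negative pivots.
H is indefinite, so the origin is a saddle point.

saddle point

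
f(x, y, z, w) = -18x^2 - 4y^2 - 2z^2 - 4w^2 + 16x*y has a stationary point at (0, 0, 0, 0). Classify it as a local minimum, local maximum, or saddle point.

The Hessian at the origin is H = [[-36, 16, 0, 0], [16, -8, 0, 0], [0, 0, -4, 0], [0, 0, 0, -8]].
Applying the same elementary operations to the rows and columns of H produces a congruent diagonal matrix with entries -36, -8/9, -4, -8.
That gives 4 negative pivots.
H is negative definite, so the origin is a strict local maximum.

local maximum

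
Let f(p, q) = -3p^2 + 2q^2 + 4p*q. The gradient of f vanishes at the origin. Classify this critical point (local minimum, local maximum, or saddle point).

saddle point

The Hessian at the origin is H = [[-6, 4], [4, 4]].
det H = -6·4 − (4)² = -40 < 0, so H is indefinite.
Therefore the origin is a saddle point.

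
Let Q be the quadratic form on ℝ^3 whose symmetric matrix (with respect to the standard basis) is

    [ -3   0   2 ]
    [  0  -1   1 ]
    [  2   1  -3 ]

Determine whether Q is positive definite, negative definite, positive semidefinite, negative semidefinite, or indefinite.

Leading principal minors: Δ_1 = -3, Δ_2 = 3, Δ_3 = -2.
The signs alternate starting with Δ_1 < 0, so by Sylvester's criterion Q is negative definite.

negative definite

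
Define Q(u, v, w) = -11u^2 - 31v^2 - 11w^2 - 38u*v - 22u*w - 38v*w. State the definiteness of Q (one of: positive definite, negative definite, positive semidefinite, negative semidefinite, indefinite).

indefinite

The associated matrix is A = [[-11, -19, -11], [-19, -31, -19], [-11, -19, -11]].
Congruent diagonalization of A (simultaneous row and column reduction) yields pivots -11, 20/11, 0.
That gives 1 positive, 1 negative, 1 zero pivots.
Hence Q is indefinite.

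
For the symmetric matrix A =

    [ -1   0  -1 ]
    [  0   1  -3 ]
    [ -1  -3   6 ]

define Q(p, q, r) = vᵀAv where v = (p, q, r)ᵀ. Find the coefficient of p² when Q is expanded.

The coefficient of p² is the diagonal entry A[1,1] = -1.

-1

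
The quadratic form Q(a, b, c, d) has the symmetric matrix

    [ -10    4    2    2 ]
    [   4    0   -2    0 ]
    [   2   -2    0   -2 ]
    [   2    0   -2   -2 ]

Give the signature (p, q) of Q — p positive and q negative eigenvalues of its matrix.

Row-reducing A symmetrically gives the diagonal entries -10, 8/5, -1/2, 0.
Counting signs: 1 positive, 2 negative, 1 zero.

(1, 2)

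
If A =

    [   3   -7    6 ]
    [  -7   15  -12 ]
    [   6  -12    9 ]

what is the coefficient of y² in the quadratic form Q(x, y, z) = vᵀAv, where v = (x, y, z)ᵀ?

15

The coefficient of y² is the diagonal entry A[2,2] = 15.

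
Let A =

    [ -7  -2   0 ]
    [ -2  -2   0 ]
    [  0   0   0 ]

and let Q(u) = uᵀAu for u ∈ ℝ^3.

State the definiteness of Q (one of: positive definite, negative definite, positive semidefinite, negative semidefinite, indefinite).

Symmetric row and column elimination reduces A to a congruent diagonal form with pivots -7, -10/7, 0.
Counting signs: 2 negative, 1 zero.
Hence Q is negative semidefinite.

negative semidefinite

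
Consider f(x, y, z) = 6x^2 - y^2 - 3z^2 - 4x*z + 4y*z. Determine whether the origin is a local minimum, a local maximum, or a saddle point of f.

saddle point

The Hessian at the origin is H = [[12, 0, -4], [0, -2, 4], [-4, 4, -6]].
Congruent diagonalization of H (simultaneous row and column reduction) yields pivots 12, -2, 2/3.
That gives 2 positive, 1 negative pivots.
H is indefinite, so the origin is a saddle point.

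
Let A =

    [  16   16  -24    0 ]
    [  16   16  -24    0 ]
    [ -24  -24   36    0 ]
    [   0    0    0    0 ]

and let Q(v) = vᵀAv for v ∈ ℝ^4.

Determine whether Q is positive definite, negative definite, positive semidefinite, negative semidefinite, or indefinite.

Row-reducing A symmetrically gives the diagonal entries 16, 0, 0, 0.
That gives 1 positive, 3 zero pivots.
Hence Q is positive semidefinite.

positive semidefinite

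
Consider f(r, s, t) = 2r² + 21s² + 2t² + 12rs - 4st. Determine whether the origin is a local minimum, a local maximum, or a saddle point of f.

local minimum

The Hessian at the origin is H = [[4, 12, 0], [12, 42, -4], [0, -4, 4]].
Row-reducing H symmetrically gives the diagonal entries 4, 6, 4/3.
That gives 3 positive pivots.
H is positive definite, so the origin is a strict local minimum.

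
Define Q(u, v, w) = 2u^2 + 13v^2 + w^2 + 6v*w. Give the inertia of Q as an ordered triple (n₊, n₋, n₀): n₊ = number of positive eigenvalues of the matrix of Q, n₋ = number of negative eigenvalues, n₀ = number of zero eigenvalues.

(3, 0, 0)

The symmetric matrix is A = [[2, 0, 0], [0, 13, 3], [0, 3, 1]].
Symmetric row and column elimination reduces A to a congruent diagonal form with pivots 2, 13, 4/13.
So there are 3 positive pivots.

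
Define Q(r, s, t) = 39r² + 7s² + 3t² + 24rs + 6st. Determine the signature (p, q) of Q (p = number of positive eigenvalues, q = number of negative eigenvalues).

(3, 0)

The associated matrix is A = [[39, 12, 0], [12, 7, 3], [0, 3, 3]].
Row-reducing A symmetrically gives the diagonal entries 39, 43/13, 12/43.
That gives 3 positive pivots.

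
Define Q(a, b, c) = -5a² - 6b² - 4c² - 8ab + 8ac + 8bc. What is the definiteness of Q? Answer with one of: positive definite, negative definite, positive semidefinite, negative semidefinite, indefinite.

The symmetric matrix of Q is A = [[-5, -4, 4], [-4, -6, 4], [4, 4, -4]].
Leading principal minors: Δ_1 = -5, Δ_2 = 14, Δ_3 = -8.
The signs alternate starting with Δ_1 < 0, so by Sylvester's criterion Q is negative definite.

negative definite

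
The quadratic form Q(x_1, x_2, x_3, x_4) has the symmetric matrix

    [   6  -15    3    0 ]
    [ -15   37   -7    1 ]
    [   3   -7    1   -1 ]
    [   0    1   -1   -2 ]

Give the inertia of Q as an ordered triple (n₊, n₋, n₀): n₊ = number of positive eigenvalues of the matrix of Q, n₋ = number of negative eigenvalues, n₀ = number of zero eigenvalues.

Symmetric row and column elimination reduces A to a congruent diagonal form with pivots 6, -1/2, 0, 0.
That gives 1 positive, 1 negative, 2 zero pivots.

(1, 1, 2)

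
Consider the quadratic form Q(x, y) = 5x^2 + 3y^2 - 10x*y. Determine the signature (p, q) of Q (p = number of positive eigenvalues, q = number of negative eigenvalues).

The associated matrix is A = [[5, -5], [-5, 3]].
An LDLᵀ factorisation of A has diagonal entries 5, -2.
That gives 1 positive, 1 negative pivots.

(1, 1)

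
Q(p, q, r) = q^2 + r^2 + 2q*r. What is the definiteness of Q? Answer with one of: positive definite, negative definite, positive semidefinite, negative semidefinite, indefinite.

The symmetric matrix is A = [[0, 0, 0], [0, 1, 1], [0, 1, 1]].
Congruent diagonalization of A (simultaneous row and column reduction) yields pivots 0, 1, 0.
That gives 1 positive, 2 zero pivots.
Hence Q is positive semidefinite.

positive semidefinite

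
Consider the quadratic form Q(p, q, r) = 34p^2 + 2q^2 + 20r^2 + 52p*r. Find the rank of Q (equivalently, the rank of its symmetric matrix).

The associated matrix is A = [[34, 0, 26], [0, 2, 0], [26, 0, 20]].
Applying the same elementary operations to the rows and columns of A produces a congruent diagonal matrix with entries 34, 2, 2/17.
So there are 3 positive pivots.
The rank is the number of nonzero pivots: 3.

3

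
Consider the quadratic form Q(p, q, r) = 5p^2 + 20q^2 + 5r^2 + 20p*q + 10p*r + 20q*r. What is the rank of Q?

1

Write A = [[5, 10, 5], [10, 20, 10], [5, 10, 5]].
Applying the same elementary operations to the rows and columns of A produces a congruent diagonal matrix with entries 5, 0, 0.
Counting signs: 1 positive, 2 zero.
The rank is the number of nonzero pivots: 1.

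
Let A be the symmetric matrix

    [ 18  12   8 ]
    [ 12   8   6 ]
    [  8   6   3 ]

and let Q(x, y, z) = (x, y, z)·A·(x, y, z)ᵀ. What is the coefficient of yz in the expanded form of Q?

The coefficient of yz is A[2,3] + A[3,2] = 2·6 = 12.

12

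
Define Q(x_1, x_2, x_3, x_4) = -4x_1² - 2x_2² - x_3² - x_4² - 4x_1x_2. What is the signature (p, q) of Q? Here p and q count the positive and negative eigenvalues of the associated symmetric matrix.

(0, 4)

The symmetric matrix is A = [[-4, -2, 0, 0], [-2, -2, 0, 0], [0, 0, -1, 0], [0, 0, 0, -1]].
Symmetric row and column elimination reduces A to a congruent diagonal form with pivots -4, -1, -1, -1.
Counting signs: 4 negative.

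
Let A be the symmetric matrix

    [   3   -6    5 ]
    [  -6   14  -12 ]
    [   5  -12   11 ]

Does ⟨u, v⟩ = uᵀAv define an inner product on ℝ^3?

yes

Leading principal minors: Δ_1 = 3, Δ_2 = 6, Δ_3 = 4.
All leading principal minors are positive, so by Sylvester's criterion Q is positive definite.
⟨·,·⟩ is an inner product exactly when A is positive definite.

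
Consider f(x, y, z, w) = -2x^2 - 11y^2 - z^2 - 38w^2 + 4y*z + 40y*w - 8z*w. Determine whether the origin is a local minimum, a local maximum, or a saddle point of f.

local maximum

The Hessian at the origin is H = [[-4, 0, 0, 0], [0, -22, 4, 40], [0, 4, -2, -8], [0, 40, -8, -76]].
Congruent diagonalization of H (simultaneous row and column reduction) yields pivots -4, -22, -14/11, -20/7.
Counting signs: 4 negative.
H is negative definite, so the origin is a strict local maximum.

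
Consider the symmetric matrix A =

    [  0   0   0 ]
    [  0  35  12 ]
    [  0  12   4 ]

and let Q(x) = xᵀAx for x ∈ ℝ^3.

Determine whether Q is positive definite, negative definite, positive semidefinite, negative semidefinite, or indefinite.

indefinite

Congruent diagonalization of A (simultaneous row and column reduction) yields pivots 0, 35, -4/35.
So there are 1 positive, 1 negative, 1 zero pivots.
Hence Q is indefinite.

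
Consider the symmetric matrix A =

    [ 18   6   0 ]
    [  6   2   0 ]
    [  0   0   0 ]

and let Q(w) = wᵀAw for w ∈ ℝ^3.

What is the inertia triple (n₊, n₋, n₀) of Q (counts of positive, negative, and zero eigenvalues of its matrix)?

(1, 0, 2)

Congruent diagonalization of A (simultaneous row and column reduction) yields pivots 18, 0, 0.
So there are 1 positive, 2 zero pivots.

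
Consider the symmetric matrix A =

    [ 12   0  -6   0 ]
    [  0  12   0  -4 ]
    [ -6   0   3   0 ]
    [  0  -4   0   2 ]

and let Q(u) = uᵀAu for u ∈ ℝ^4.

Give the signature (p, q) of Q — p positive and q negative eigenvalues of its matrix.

(3, 0)

Symmetric row and column elimination reduces A to a congruent diagonal form with pivots 12, 12, 0, 2/3.
That gives 3 positive, 1 zero pivots.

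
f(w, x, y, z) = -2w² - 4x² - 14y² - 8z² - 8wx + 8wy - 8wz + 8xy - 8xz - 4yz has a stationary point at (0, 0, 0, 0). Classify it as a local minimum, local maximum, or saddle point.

The Hessian at the origin is H = [[-4, -8, 8, -8], [-8, -8, 8, -8], [8, 8, -28, -4], [-8, -8, -4, -16]].
Congruent diagonalization of H (simultaneous row and column reduction) yields pivots -4, 8, -20, -4/5.
So there are 1 positive, 3 negative pivots.
H is indefinite, so the origin is a saddle point.

saddle point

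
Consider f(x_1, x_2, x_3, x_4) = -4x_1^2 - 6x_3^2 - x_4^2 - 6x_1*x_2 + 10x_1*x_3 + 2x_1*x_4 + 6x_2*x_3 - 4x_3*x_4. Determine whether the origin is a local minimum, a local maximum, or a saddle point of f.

The Hessian at the origin is H = [[-8, -6, 10, 2], [-6, 0, 6, 0], [10, 6, -12, -4], [2, 0, -4, -2]].
H is indefinite, so the origin is a saddle point.

saddle point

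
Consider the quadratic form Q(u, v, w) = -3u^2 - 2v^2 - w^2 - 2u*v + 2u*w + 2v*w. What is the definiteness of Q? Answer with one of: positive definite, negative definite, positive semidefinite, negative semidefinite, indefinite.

The associated matrix is A = [[-3, -1, 1], [-1, -2, 1], [1, 1, -1]].
Symmetric row and column elimination reduces A to a congruent diagonal form with pivots -3, -5/3, -2/5.
Counting signs: 3 negative.
Hence Q is negative definite.

negative definite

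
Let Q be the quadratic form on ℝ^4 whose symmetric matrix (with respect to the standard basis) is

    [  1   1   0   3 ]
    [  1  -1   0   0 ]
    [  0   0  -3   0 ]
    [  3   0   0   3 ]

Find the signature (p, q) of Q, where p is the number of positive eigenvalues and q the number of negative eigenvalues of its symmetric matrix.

Applying the same elementary operations to the rows and columns of A produces a congruent diagonal matrix with entries 1, -2, -3, -3/2.
Counting signs: 1 positive, 3 negative.

(1, 3)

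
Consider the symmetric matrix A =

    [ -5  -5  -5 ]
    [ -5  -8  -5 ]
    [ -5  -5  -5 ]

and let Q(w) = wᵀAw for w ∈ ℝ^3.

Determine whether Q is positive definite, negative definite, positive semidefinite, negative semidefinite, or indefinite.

negative semidefinite

Congruent diagonalization of A (simultaneous row and column reduction) yields pivots -5, -3, 0.
That gives 2 negative, 1 zero pivots.
Hence Q is negative semidefinite.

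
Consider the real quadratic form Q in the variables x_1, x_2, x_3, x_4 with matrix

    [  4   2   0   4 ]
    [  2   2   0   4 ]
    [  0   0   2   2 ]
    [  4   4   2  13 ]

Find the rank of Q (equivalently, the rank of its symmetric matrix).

4

Applying the same elementary operations to the rows and columns of A produces a congruent diagonal matrix with entries 4, 1, 2, 3.
So there are 4 positive pivots.
The rank is the number of nonzero pivots: 4.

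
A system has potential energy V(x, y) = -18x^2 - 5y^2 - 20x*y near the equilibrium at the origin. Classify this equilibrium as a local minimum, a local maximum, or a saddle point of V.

saddle point

The Hessian at the origin is H = [[-36, -20], [-20, -10]].
det H = -36·-10 − (-20)² = -40 < 0, so H is indefinite.
Therefore the origin is a saddle point.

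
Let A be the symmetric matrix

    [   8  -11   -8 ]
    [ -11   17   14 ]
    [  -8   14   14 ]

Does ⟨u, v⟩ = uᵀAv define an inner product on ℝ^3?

yes

Applying the same elementary operations to the rows and columns of A produces a congruent diagonal matrix with entries 8, 15/8, 6/5.
That gives 3 positive pivots.
Hence Q is positive definite.
⟨·,·⟩ is an inner product exactly when A is positive definite.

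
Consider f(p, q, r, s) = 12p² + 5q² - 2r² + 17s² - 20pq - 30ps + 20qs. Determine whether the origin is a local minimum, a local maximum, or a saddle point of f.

The Hessian at the origin is H = [[24, -20, 0, -30], [-20, 10, 0, 20], [0, 0, -4, 0], [-30, 20, 0, 34]].
Row-reducing H symmetrically gives the diagonal entries 24, -20/3, -4, 1/4.
That gives 2 positive, 2 negative pivots.
H is indefinite, so the origin is a saddle point.

saddle point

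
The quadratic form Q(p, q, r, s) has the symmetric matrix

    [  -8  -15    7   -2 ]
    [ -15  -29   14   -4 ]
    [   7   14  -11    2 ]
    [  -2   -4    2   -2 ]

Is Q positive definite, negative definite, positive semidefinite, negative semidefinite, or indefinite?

Applying the same elementary operations to the rows and columns of A produces a congruent diagonal matrix with entries -8, -7/8, -4, -10/7.
That gives 4 negative pivots.
Hence Q is negative definite.

negative definite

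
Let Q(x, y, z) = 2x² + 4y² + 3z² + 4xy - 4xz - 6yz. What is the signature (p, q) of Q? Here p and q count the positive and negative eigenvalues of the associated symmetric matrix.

Write A = [[2, 2, -2], [2, 4, -3], [-2, -3, 3]].
An LDLᵀ factorisation of A has diagonal entries 2, 2, 1/2.
That gives 3 positive pivots.

(3, 0)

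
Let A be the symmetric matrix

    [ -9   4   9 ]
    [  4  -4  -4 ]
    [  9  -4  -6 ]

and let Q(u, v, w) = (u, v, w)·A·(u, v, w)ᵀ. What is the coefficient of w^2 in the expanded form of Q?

The coefficient of w^2 is the diagonal entry A[3,3] = -6.

-6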